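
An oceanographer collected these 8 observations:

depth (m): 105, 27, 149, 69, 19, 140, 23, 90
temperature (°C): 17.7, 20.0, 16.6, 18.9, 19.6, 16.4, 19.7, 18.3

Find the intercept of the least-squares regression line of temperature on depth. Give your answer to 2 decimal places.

20.45

n = 8, Σx = 622, Σy = 147.2, Σxy = 10944.5, Σx² = 67306
Sxx = Σx² − (Σx)²/n = 67306 − 48360.5 = 18945.5
Sxy = Σxy − (Σx)(Σy)/n = 10944.5 − 11444.8 = -500.3
b = Sxy/Sxx = -500.3/18945.5 = -0.026407
a = ȳ − b·x̄ = 18.4 − (-0.026407)·77.75 = 20.453170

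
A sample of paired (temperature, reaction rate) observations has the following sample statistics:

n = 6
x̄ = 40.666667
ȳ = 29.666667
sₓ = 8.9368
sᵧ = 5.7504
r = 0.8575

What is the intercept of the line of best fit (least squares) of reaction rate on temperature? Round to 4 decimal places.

7.2284

b = r · sᵧ/sₓ = 0.8575 · 5.7504/8.9368 = 0.551760
a = ȳ − b·x̄ = 29.666667 − 0.551760·40.666667 = 7.228430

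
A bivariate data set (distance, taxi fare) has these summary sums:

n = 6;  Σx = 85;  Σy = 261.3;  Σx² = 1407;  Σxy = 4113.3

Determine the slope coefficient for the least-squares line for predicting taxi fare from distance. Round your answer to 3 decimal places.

2.029

Sxx = Σx² − (Σx)²/n = 1407 − 1204.166667 = 202.833333
Sxy = Σxy − (Σx)(Σy)/n = 4113.3 − 3701.75 = 411.55
b = Sxy/Sxx = 411.55/202.833333 = 2.029006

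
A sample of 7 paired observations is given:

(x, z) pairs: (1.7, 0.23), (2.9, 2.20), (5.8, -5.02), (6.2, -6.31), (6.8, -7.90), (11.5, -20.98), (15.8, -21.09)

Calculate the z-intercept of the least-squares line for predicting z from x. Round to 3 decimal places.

4.806

n = 7, Σx = 50.7, Σy = -58.87, Σxy = -689.679, Σx² = 511.51
Sxx = Σx² − (Σx)²/n = 511.51 − 367.212857 = 144.297143
Sxy = Σxy − (Σx)(Σy)/n = -689.679 − (-426.387) = -263.292
b = Sxy/Sxx = -263.292/144.297143 = -1.824652
a = ȳ − b·x̄ = -8.41 − (-1.824652)·7.242857 = 4.805690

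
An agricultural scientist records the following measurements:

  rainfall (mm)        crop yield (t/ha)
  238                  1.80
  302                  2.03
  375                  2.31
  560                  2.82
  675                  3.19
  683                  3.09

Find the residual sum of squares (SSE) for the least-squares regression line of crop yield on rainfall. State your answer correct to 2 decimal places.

0.01

n = 6, Σx = 2833, Σy = 15.24, Σxy = 7750.63, Σx² = 1524187, Σy² = 40.3736
Sxx = Σx² − (Σx)²/n = 1524187 − 1337648.166667 = 186538.833333
Sxy = Σxy − (Σx)(Σy)/n = 7750.63 − 7195.82 = 554.81
Syy = Σy² − (Σy)²/n = 40.3736 − 38.7096 = 1.664
b = Sxy/Sxx = 554.81/186538.833333 = 0.002974
SSE = Syy − b·Sxy = 1.664 − 0.002974·554.81 = 0.013866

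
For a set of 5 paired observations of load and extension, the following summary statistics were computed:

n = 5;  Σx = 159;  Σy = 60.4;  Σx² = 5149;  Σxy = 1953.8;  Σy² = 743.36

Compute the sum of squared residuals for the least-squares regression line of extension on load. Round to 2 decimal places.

Sxx = Σx² − (Σx)²/n = 5149 − 5056.2 = 92.8
Sxy = Σxy − (Σx)(Σy)/n = 1953.8 − 1920.72 = 33.08
Syy = Σy² − (Σy)²/n = 743.36 − 729.632 = 13.728
b = Sxy/Sxx = 33.08/92.8 = 0.356466
SSE = Syy − b·Sxy = 13.728 − 0.356466·33.08 = 1.936121

1.94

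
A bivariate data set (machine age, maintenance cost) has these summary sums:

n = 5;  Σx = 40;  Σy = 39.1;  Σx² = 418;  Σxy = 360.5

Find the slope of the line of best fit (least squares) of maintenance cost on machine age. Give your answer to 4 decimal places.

Sxx = Σx² − (Σx)²/n = 418 − 320 = 98
Sxy = Σxy − (Σx)(Σy)/n = 360.5 − 312.8 = 47.7
b = Sxy/Sxx = 47.7/98 = 0.486735

0.4867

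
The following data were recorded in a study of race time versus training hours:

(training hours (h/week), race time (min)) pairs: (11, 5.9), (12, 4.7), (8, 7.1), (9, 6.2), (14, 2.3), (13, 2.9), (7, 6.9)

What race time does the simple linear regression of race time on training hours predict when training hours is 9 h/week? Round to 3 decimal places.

n = 7, Σx = 74, Σy = 36, Σxy = 352.1, Σx² = 824
Sxx = Σx² − (Σx)²/n = 824 − 782.285714 = 41.714286
Sxy = Σxy − (Σx)(Σy)/n = 352.1 − 380.571429 = -28.471429
b = Sxy/Sxx = -28.471429/41.714286 = -0.682534
a = ȳ − b·x̄ = 5.142857 − (-0.682534)·10.571429 = 12.358219
ŷ(9) = a + b·9 = 12.358219 + (-0.682534)·9 = 6.215411

6.215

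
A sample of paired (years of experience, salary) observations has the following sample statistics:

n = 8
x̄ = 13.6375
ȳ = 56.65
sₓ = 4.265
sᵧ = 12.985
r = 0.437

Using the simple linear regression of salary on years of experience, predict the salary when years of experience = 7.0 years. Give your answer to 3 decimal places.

47.819

b = r · sᵧ/sₓ = 0.437 · 12.985/4.265 = 1.330468
a = ȳ − b·x̄ = 56.65 − 1.330468·13.6375 = 38.505746
ŷ(7.0) = a + b·7.0 = 38.505746 + 1.330468·7 = 47.819020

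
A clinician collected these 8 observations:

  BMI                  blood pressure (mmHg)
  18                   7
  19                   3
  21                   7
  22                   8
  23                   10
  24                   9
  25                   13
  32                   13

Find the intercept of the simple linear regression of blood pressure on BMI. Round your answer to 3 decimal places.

n = 8, Σx = 184, Σy = 70, Σxy = 1693, Σx² = 4364
Sxx = Σx² − (Σx)²/n = 4364 − 4232 = 132
Sxy = Σxy − (Σx)(Σy)/n = 1693 − 1610 = 83
b = Sxy/Sxx = 83/132 = 0.628788
a = ȳ − b·x̄ = 8.75 − 0.628788·23 = -5.712121

-5.712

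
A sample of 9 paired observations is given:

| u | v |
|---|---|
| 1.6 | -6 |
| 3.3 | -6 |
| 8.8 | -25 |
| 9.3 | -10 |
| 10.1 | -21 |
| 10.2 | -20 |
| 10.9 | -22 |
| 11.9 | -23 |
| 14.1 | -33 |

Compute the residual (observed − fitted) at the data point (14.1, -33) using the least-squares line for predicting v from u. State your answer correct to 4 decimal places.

-4.0935

n = 9, Σx = 80.2, Σy = -166, Σxy = -1737.3, Σx² = 842.66
Sxx = Σx² − (Σx)²/n = 842.66 − 714.671111 = 127.988889
Sxy = Σxy − (Σx)(Σy)/n = -1737.3 − (-1479.244444) = -258.055556
b = Sxy/Sxx = -258.055556/127.988889 = -2.016234
a = ȳ − b·x̄ = -18.444444 − (-2.016234)·8.911111 = -0.477559
ŷ(14.1) = -0.477559 + (-2.016234)·14.1 = -28.906459
residual = y − ŷ = -33 − (-28.906459) = -4.093541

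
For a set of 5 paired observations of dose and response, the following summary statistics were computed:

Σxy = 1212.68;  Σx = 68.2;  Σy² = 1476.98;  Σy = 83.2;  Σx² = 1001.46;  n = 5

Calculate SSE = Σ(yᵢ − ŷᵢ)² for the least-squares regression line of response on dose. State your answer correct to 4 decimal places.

Sxx = Σx² − (Σx)²/n = 1001.46 − 930.248 = 71.212
Sxy = Σxy − (Σx)(Σy)/n = 1212.68 − 1134.848 = 77.832
Syy = Σy² − (Σy)²/n = 1476.98 − 1384.448 = 92.532
b = Sxy/Sxx = 77.832/71.212 = 1.092962
SSE = Syy − b·Sxy = 92.532 − 1.092962·77.832 = 7.464592

7.4646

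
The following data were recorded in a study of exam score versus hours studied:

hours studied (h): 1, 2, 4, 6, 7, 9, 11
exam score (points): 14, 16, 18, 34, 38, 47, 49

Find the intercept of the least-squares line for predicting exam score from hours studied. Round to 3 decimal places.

n = 7, Σx = 40, Σy = 216, Σxy = 1550, Σx² = 308
Sxx = Σx² − (Σx)²/n = 308 − 228.571429 = 79.428571
Sxy = Σxy − (Σx)(Σy)/n = 1550 − 1234.285714 = 315.714286
b = Sxy/Sxx = 315.714286/79.428571 = 3.974820
a = ȳ − b·x̄ = 30.857143 − 3.974820·5.714286 = 8.143885

8.144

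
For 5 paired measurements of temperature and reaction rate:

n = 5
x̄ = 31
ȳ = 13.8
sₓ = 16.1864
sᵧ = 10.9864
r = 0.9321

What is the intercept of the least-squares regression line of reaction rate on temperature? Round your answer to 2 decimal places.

b = r · sᵧ/sₓ = 0.9321 · 10.9864/16.1864 = 0.632656
a = ȳ − b·x̄ = 13.8 − 0.632656·31 = -5.812337

-5.81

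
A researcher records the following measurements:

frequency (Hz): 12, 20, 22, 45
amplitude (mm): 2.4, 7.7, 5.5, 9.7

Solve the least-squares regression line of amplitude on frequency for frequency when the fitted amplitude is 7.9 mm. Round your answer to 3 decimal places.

n = 4, Σx = 99, Σy = 25.3, Σxy = 740.3, Σx² = 3053
Sxx = Σx² − (Σx)²/n = 3053 − 2450.25 = 602.75
Sxy = Σxy − (Σx)(Σy)/n = 740.3 − 626.175 = 114.125
b = Sxy/Sxx = 114.125/602.75 = 0.189341
a = ȳ − b·x̄ = 6.325 − 0.189341·24.75 = 1.638822
Set a + b·x = 7.9: x = (7.9 − 1.638822) / 0.189341 = 33.068346

33.068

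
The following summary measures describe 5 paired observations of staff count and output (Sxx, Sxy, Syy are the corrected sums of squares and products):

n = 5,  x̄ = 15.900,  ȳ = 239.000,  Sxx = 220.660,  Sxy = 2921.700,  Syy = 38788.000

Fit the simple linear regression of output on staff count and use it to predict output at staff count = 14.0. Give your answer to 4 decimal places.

213.8426

b = Sxy/Sxx = 2921.7/220.66 = 13.240732
a = ȳ − b·x̄ = 239 − 13.240732·15.9 = 28.472356
ŷ(14.0) = a + b·14.0 = 28.472356 + 13.240732·14 = 213.842609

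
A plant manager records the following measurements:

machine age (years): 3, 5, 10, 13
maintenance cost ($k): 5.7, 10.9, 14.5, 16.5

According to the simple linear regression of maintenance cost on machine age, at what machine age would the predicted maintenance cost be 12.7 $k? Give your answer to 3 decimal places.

8.557

n = 4, Σx = 31, Σy = 47.6, Σxy = 431.1, Σx² = 303
Sxx = Σx² − (Σx)²/n = 303 − 240.25 = 62.75
Sxy = Σxy − (Σx)(Σy)/n = 431.1 − 368.9 = 62.2
b = Sxy/Sxx = 62.2/62.75 = 0.991235
a = ȳ − b·x̄ = 11.9 − 0.991235·7.75 = 4.217928
Set a + b·x = 12.7: x = (12.7 − 4.217928) / 0.991235 = 8.557074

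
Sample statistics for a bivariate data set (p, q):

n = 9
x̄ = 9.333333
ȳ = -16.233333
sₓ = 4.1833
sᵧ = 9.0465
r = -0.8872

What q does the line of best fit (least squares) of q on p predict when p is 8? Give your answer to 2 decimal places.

-13.68

b = r · sᵧ/sₓ = -0.8872 · 9.0465/4.1833 = -1.918594
a = ȳ − b·x̄ = -16.233333 − (-1.918594)·9.333333 = 1.673545
ŷ(8) = a + b·8 = 1.673545 + (-1.918594)·8 = -13.675208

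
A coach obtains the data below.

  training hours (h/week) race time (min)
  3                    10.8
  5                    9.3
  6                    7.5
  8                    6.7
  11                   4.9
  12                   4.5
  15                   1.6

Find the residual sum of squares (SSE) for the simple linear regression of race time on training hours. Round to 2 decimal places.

n = 7, Σx = 60, Σy = 45.3, Σxy = 309.4, Σx² = 624, Σy² = 351.09
Sxx = Σx² − (Σx)²/n = 624 − 514.285714 = 109.714286
Sxy = Σxy − (Σx)(Σy)/n = 309.4 − 388.285714 = -78.885714
Syy = Σy² − (Σy)²/n = 351.09 − 293.155714 = 57.934286
b = Sxy/Sxx = -78.885714/109.714286 = -0.719010
SSE = Syy − b·Sxy = 57.934286 − (-0.719010)·(-78.885714) = 1.214635

1.21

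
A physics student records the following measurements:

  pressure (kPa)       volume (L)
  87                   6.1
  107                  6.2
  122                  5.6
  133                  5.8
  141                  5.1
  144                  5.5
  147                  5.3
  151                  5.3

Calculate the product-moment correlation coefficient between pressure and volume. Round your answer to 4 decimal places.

-0.8582

n = 8, Σx = 1032, Σy = 44.9, Σxy = 5739.2, Σx² = 136618, Σy² = 253.09
Sxx = Σx² − (Σx)²/n = 136618 − 133128 = 3490
Sxy = Σxy − (Σx)(Σy)/n = 5739.2 − 5792.1 = -52.9
Syy = Σy² − (Σy)²/n = 253.09 − 252.00125 = 1.08875
r = Sxy/√(Sxx·Syy) = -52.9/√(3799.7375) = -52.9/61.642011 = -0.858181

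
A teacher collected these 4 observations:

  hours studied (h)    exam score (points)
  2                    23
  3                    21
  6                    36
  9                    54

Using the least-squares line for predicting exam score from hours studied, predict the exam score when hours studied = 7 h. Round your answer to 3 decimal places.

42.900

n = 4, Σx = 20, Σy = 134, Σxy = 811, Σx² = 130
Sxx = Σx² − (Σx)²/n = 130 − 100 = 30
Sxy = Σxy − (Σx)(Σy)/n = 811 − 670 = 141
b = Sxy/Sxx = 141/30 = 4.7
a = ȳ − b·x̄ = 33.5 − 4.7·5 = 10
ŷ(7) = a + b·7 = 10 + 4.7·7 = 42.9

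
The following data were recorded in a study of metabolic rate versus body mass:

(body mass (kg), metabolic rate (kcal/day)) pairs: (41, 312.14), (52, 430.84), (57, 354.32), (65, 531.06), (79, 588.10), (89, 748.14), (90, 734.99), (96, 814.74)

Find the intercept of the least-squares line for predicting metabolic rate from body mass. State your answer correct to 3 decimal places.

n = 8, Σx = 569, Σy = 4514.33, Σxy = 347325.06, Σx² = 43337
Sxx = Σx² − (Σx)²/n = 43337 − 40470.125 = 2866.875
Sxy = Σxy − (Σx)(Σy)/n = 347325.06 − 321081.72125 = 26243.33875
b = Sxy/Sxx = 26243.33875/2866.875 = 9.153988
a = ȳ − b·x̄ = 564.29125 − 9.153988·71.125 = -86.786132

-86.786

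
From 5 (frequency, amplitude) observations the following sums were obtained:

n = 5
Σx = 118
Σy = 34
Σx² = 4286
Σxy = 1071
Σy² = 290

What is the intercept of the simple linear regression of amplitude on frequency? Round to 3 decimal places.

Sxx = Σx² − (Σx)²/n = 4286 − 2784.8 = 1501.2
Sxy = Σxy − (Σx)(Σy)/n = 1071 − 802.4 = 268.6
b = Sxy/Sxx = 268.6/1501.2 = 0.178924
a = ȳ − b·x̄ = 6.8 − 0.178924·23.6 = 2.577405

2.577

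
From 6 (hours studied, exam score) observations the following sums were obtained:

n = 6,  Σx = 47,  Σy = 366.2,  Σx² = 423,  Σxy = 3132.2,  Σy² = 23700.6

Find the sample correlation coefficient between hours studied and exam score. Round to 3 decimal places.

0.969

Sxx = Σx² − (Σx)²/n = 423 − 368.166667 = 54.833333
Sxy = Σxy − (Σx)(Σy)/n = 3132.2 − 2868.566667 = 263.633333
Syy = Σy² − (Σy)²/n = 23700.6 − 22350.406667 = 1350.193333
r = Sxy/√(Sxx·Syy) = 263.633333/√(74035.601111) = 263.633333/272.094838 = 0.968902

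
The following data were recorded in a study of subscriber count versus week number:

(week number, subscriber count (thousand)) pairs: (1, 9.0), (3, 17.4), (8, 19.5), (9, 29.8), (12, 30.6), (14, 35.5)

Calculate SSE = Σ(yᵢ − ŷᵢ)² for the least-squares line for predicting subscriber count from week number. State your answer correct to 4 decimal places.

n = 6, Σx = 47, Σy = 141.8, Σxy = 1349.6, Σx² = 495, Σy² = 3848.66
Sxx = Σx² − (Σx)²/n = 495 − 368.166667 = 126.833333
Sxy = Σxy − (Σx)(Σy)/n = 1349.6 − 1110.766667 = 238.833333
Syy = Σy² − (Σy)²/n = 3848.66 − 3351.206667 = 497.453333
b = Sxy/Sxx = 238.833333/126.833333 = 1.883049
SSE = Syy − b·Sxy = 497.453333 − 1.883049·238.833333 = 47.718555

47.7186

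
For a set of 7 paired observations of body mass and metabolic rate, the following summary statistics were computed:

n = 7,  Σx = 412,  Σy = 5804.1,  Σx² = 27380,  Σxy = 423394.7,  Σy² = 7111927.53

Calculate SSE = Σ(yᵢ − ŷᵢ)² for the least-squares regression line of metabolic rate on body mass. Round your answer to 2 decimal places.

163168.17

Sxx = Σx² − (Σx)²/n = 27380 − 24249.142857 = 3130.857143
Sxy = Σxy − (Σx)(Σy)/n = 423394.7 − 341612.742857 = 81781.957143
Syy = Σy² − (Σy)²/n = 7111927.53 − 4812510.972857 = 2299416.557143
b = Sxy/Sxx = 81781.957143/3130.857143 = 26.121268
SSE = Syy − b·Sxy = 2299416.557143 − 26.121268·81781.957143 = 163168.172455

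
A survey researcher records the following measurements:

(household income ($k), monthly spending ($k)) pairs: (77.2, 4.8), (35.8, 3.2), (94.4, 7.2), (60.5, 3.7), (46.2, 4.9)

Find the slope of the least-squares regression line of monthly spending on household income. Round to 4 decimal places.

0.0541

n = 5, Σx = 314.1, Σy = 23.8, Σxy = 1615.03, Σx² = 21947.53
Sxx = Σx² − (Σx)²/n = 21947.53 − 19731.762 = 2215.768
Sxy = Σxy − (Σx)(Σy)/n = 1615.03 − 1495.116 = 119.914
b = Sxy/Sxx = 119.914/2215.768 = 0.054118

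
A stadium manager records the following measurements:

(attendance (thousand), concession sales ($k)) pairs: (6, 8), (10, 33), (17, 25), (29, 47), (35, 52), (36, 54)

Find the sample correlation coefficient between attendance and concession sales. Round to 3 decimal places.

0.924

n = 6, Σx = 133, Σy = 219, Σxy = 5930, Σx² = 3787, Σy² = 9607
Sxx = Σx² − (Σx)²/n = 3787 − 2948.166667 = 838.833333
Sxy = Σxy − (Σx)(Σy)/n = 5930 − 4854.5 = 1075.5
Syy = Σy² − (Σy)²/n = 9607 − 7993.5 = 1613.5
r = Sxy/√(Sxx·Syy) = 1075.5/√(1353457.583333) = 1075.5/1163.381959 = 0.924460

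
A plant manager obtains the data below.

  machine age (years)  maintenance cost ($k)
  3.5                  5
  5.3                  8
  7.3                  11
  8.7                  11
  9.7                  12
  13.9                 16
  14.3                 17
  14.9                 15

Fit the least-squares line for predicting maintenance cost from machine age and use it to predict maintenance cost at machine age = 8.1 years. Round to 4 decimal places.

n = 8, Σx = 77.6, Σy = 95, Σxy = 1041.3, Σx² = 883.12
Sxx = Σx² − (Σx)²/n = 883.12 − 752.72 = 130.4
Sxy = Σxy − (Σx)(Σy)/n = 1041.3 − 921.5 = 119.8
b = Sxy/Sxx = 119.8/130.4 = 0.918712
a = ȳ − b·x̄ = 11.875 − 0.918712·9.7 = 2.963497
ŷ(8.1) = a + b·8.1 = 2.963497 + 0.918712·8.1 = 10.405061

10.4051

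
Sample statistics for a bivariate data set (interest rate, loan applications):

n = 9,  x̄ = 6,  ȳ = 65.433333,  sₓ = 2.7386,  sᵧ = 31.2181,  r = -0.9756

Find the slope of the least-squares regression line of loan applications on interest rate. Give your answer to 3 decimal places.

-11.121

b = r · sᵧ/sₓ = -0.9756 · 31.2181/2.7386 = -11.121149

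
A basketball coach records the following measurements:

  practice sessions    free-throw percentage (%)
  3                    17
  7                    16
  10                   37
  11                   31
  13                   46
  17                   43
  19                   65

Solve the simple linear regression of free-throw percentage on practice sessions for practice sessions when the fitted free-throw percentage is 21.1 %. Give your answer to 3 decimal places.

n = 7, Σx = 80, Σy = 255, Σxy = 3438, Σx² = 1098
Sxx = Σx² − (Σx)²/n = 1098 − 914.285714 = 183.714286
Sxy = Σxy − (Σx)(Σy)/n = 3438 − 2914.285714 = 523.714286
b = Sxy/Sxx = 523.714286/183.714286 = 2.850700
a = ȳ − b·x̄ = 36.428571 − 2.850700·11.428571 = 3.849145
Set a + b·x = 21.1: x = (21.1 − 3.849145) / 2.850700 = 6.051446

6.051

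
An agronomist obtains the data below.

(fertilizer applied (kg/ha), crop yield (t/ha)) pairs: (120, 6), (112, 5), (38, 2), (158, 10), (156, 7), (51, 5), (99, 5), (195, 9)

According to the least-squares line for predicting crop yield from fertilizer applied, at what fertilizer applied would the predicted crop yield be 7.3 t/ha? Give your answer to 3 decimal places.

n = 8, Σx = 929, Σy = 49, Σxy = 6533, Σx² = 128115
Sxx = Σx² − (Σx)²/n = 128115 − 107880.125 = 20234.875
Sxy = Σxy − (Σx)(Σy)/n = 6533 − 5690.125 = 842.875
b = Sxy/Sxx = 842.875/20234.875 = 0.041655
a = ȳ − b·x̄ = 6.125 − 0.041655·116.125 = 1.287863
Set a + b·x = 7.3: x = (7.3 − 1.287863) / 0.041655 = 144.333190

144.333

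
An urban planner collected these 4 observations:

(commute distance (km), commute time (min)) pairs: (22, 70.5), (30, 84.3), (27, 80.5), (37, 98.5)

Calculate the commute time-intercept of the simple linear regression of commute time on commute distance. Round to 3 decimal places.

29.923

n = 4, Σx = 116, Σy = 333.8, Σxy = 9898, Σx² = 3482
Sxx = Σx² − (Σx)²/n = 3482 − 3364 = 118
Sxy = Σxy − (Σx)(Σy)/n = 9898 − 9680.2 = 217.8
b = Sxy/Sxx = 217.8/118 = 1.845763
a = ȳ − b·x̄ = 83.45 − 1.845763·29 = 29.922881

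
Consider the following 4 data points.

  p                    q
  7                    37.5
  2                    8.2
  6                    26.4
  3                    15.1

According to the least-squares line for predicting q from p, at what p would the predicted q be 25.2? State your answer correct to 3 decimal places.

n = 4, Σx = 18, Σy = 87.2, Σxy = 482.6, Σx² = 98
Sxx = Σx² − (Σx)²/n = 98 − 81 = 17
Sxy = Σxy − (Σx)(Σy)/n = 482.6 − 392.4 = 90.2
b = Sxy/Sxx = 90.2/17 = 5.305882
a = ȳ − b·x̄ = 21.8 − 5.305882·4.5 = -2.076471
Set a + b·x = 25.2: x = (25.2 − (-2.076471)) / 5.305882 = 5.140798

5.141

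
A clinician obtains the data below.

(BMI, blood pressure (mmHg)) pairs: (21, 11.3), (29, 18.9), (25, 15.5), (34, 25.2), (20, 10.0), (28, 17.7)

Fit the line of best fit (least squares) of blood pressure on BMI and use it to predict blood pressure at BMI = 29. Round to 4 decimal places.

19.3980

n = 6, Σx = 157, Σy = 98.6, Σxy = 2725.3, Σx² = 4247
Sxx = Σx² − (Σx)²/n = 4247 − 4108.166667 = 138.833333
Sxy = Σxy − (Σx)(Σy)/n = 2725.3 − 2580.033333 = 145.266667
b = Sxy/Sxx = 145.266667/138.833333 = 1.046339
a = ȳ − b·x̄ = 16.433333 − 1.046339·26.166667 = -10.945858
ŷ(29) = a + b·29 = -10.945858 + 1.046339·29 = 19.397959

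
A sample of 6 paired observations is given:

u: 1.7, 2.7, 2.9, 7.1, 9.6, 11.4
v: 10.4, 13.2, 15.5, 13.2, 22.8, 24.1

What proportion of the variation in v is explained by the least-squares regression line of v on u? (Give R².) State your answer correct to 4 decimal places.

0.7773

n = 6, Σx = 35.4, Σy = 99.2, Σxy = 685.61, Σx² = 291.12, Σy² = 1797.54
Sxx = Σx² − (Σx)²/n = 291.12 − 208.86 = 82.26
Sxy = Σxy − (Σx)(Σy)/n = 685.61 − 585.28 = 100.33
Syy = Σy² − (Σy)²/n = 1797.54 − 1640.106667 = 157.433333
R² = Sxy²/(Sxx·Syy) = (100.33)²/(82.26·157.433333) = 0.777278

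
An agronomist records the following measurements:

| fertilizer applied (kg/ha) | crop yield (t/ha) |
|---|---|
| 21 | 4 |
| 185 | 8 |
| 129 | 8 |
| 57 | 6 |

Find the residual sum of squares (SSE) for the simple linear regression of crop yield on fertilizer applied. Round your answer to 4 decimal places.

n = 4, Σx = 392, Σy = 26, Σxy = 2938, Σx² = 54556, Σy² = 180
Sxx = Σx² − (Σx)²/n = 54556 − 38416 = 16140
Sxy = Σxy − (Σx)(Σy)/n = 2938 − 2548 = 390
Syy = Σy² − (Σy)²/n = 180 − 169 = 11
b = Sxy/Sxx = 390/16140 = 0.024164
SSE = Syy − b·Sxy = 11 − 0.024164·390 = 1.576208

1.5762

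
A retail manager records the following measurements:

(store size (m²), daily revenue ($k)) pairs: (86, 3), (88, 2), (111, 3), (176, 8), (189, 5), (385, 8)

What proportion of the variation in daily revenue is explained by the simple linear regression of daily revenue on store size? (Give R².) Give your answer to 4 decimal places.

n = 6, Σx = 1035, Σy = 29, Σxy = 6200, Σx² = 242383, Σy² = 175
Sxx = Σx² − (Σx)²/n = 242383 − 178537.5 = 63845.5
Sxy = Σxy − (Σx)(Σy)/n = 6200 − 5002.5 = 1197.5
Syy = Σy² − (Σy)²/n = 175 − 140.166667 = 34.833333
R² = Sxy²/(Sxx·Syy) = (1197.5)²/(63845.5·34.833333) = 0.644801

0.6448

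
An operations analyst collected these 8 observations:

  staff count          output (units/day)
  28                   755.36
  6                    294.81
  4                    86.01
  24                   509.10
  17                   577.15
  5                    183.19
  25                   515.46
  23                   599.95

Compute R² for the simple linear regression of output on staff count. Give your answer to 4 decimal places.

0.8507

n = 8, Σx = 132, Σy = 3521.03, Σxy = 72894.23, Σx² = 2880, Σy² = 1916361.9085
Sxx = Σx² − (Σx)²/n = 2880 − 2178 = 702
Sxy = Σxy − (Σx)(Σy)/n = 72894.23 − 58096.995 = 14797.235
Syy = Σy² − (Σy)²/n = 1916361.9085 − 1549706.532613 = 366655.375888
R² = Sxy²/(Sxx·Syy) = (14797.235)²/(702·366655.375888) = 0.850680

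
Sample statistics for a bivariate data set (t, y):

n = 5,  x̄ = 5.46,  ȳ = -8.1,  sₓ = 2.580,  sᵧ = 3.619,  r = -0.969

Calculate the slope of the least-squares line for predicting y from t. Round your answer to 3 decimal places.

b = r · sᵧ/sₓ = -0.969 · 3.619/2.58 = -1.359229

-1.359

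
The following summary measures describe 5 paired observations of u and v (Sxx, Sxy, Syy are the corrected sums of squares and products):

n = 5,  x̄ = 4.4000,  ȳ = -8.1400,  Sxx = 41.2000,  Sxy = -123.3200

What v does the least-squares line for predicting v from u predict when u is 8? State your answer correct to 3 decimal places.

b = Sxy/Sxx = -123.32/41.2 = -2.993204
a = ȳ − b·x̄ = -8.14 − (-2.993204)·4.4 = 5.030097
ŷ(8) = a + b·8 = 5.030097 + (-2.993204)·8 = -18.915534

-18.916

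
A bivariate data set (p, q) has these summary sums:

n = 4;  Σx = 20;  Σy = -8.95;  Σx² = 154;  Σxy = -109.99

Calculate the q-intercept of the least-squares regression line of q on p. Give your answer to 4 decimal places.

Sxx = Σx² − (Σx)²/n = 154 − 100 = 54
Sxy = Σxy − (Σx)(Σy)/n = -109.99 − (-44.75) = -65.24
b = Sxy/Sxx = -65.24/54 = -1.208148
a = ȳ − b·x̄ = -2.2375 − (-1.208148)·5 = 3.803241

3.8032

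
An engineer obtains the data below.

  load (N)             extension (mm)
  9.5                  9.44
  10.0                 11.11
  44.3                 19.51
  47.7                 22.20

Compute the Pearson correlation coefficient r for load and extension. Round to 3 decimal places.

0.989

n = 4, Σx = 111.5, Σy = 62.26, Σxy = 2124.013, Σx² = 4428.03, Σy² = 1086.0258
Sxx = Σx² − (Σx)²/n = 4428.03 − 3108.0625 = 1319.9675
Sxy = Σxy − (Σx)(Σy)/n = 2124.013 − 1735.4975 = 388.5155
Syy = Σy² − (Σy)²/n = 1086.0258 − 969.0769 = 116.9489
r = Sxy/√(Sxx·Syy) = 388.5155/√(154368.747161) = 388.5155/392.897884 = 0.988846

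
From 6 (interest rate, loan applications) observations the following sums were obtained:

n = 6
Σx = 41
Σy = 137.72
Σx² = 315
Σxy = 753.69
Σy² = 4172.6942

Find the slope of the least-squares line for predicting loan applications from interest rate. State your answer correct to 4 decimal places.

Sxx = Σx² − (Σx)²/n = 315 − 280.166667 = 34.833333
Sxy = Σxy − (Σx)(Σy)/n = 753.69 − 941.086667 = -187.396667
b = Sxy/Sxx = -187.396667/34.833333 = -5.379809

-5.3798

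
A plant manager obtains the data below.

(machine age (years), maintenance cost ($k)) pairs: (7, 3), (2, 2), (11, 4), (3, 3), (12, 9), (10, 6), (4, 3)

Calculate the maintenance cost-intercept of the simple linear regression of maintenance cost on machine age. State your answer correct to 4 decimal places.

n = 7, Σx = 49, Σy = 30, Σxy = 258, Σx² = 443
Sxx = Σx² − (Σx)²/n = 443 − 343 = 100
Sxy = Σxy − (Σx)(Σy)/n = 258 − 210 = 48
b = Sxy/Sxx = 48/100 = 0.48
a = ȳ − b·x̄ = 4.285714 − 0.48·7 = 0.925714

0.9257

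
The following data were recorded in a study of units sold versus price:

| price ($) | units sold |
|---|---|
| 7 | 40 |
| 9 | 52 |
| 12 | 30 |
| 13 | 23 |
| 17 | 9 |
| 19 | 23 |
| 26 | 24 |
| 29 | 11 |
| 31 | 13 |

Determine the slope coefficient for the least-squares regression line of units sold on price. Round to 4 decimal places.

-1.1828

n = 9, Σx = 163, Σy = 225, Σxy = 3343, Σx² = 3571
Sxx = Σx² − (Σx)²/n = 3571 − 2952.111111 = 618.888889
Sxy = Σxy − (Σx)(Σy)/n = 3343 − 4075 = -732
b = Sxy/Sxx = -732/618.888889 = -1.182765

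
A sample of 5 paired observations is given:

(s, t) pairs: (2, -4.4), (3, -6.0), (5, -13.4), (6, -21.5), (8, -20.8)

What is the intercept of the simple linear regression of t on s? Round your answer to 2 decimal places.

1.92

n = 5, Σx = 24, Σy = -66.1, Σxy = -389.2, Σx² = 138
Sxx = Σx² − (Σx)²/n = 138 − 115.2 = 22.8
Sxy = Σxy − (Σx)(Σy)/n = -389.2 − (-317.28) = -71.92
b = Sxy/Sxx = -71.92/22.8 = -3.154386
a = ȳ − b·x̄ = -13.22 − (-3.154386)·4.8 = 1.921053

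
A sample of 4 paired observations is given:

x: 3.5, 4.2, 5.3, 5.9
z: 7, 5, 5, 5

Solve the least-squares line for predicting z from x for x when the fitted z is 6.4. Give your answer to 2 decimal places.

3.44

n = 4, Σx = 18.9, Σy = 22, Σxy = 101.5, Σx² = 92.79
Sxx = Σx² − (Σx)²/n = 92.79 − 89.3025 = 3.4875
Sxy = Σxy − (Σx)(Σy)/n = 101.5 − 103.95 = -2.45
b = Sxy/Sxx = -2.45/3.4875 = -0.702509
a = ȳ − b·x̄ = 5.5 − (-0.702509)·4.725 = 8.819355
Set a + b·x = 6.4: x = (6.4 − 8.819355) / (-0.702509) = 3.443878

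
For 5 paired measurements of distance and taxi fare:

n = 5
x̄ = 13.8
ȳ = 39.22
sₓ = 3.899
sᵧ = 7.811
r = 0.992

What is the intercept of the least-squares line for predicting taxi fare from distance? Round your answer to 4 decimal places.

b = r · sᵧ/sₓ = 0.992 · 7.811/3.899 = 1.987308
a = ȳ − b·x̄ = 39.22 − 1.987308·13.8 = 11.795156

11.7952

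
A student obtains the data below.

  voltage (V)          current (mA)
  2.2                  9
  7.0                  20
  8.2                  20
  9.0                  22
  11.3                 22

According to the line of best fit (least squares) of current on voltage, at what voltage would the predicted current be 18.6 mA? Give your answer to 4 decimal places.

n = 5, Σx = 37.7, Σy = 93, Σxy = 770.4, Σx² = 329.77
Sxx = Σx² − (Σx)²/n = 329.77 − 284.258 = 45.512
Sxy = Σxy − (Σx)(Σy)/n = 770.4 − 701.22 = 69.18
b = Sxy/Sxx = 69.18/45.512 = 1.520039
a = ȳ − b·x̄ = 18.6 − 1.520039·7.54 = 7.138908
Set a + b·x = 18.6: x = (18.6 − 7.138908) / 1.520039 = 7.54

7.5400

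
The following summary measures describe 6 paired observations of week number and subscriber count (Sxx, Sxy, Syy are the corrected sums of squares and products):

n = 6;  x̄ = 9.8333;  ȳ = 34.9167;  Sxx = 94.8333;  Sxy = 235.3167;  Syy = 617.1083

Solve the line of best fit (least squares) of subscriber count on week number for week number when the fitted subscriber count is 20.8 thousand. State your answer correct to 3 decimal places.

b = Sxy/Sxx = 235.3167/94.8333 = 2.481372
a = ȳ − b·x̄ = 34.9167 − 2.481372·9.8333 = 10.516624
Set a + b·x = 20.8: x = (20.8 − 10.516624) / 2.481372 = 4.144230

4.144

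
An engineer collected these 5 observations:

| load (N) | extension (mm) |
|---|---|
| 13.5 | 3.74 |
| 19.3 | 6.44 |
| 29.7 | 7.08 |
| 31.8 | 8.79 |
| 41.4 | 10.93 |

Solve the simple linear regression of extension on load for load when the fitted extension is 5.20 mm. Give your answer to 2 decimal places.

17.87

n = 5, Σx = 135.7, Σy = 36.98, Σxy = 1117.082, Σx² = 4162.03
Sxx = Σx² − (Σx)²/n = 4162.03 − 3682.898 = 479.132
Sxy = Σxy − (Σx)(Σy)/n = 1117.082 − 1003.6372 = 113.4448
b = Sxy/Sxx = 113.4448/479.132 = 0.236771
a = ȳ − b·x̄ = 7.396 − 0.236771·27.14 = 0.970022
Set a + b·x = 5.20: x = (5.20 − 0.970022) / 0.236771 = 17.865235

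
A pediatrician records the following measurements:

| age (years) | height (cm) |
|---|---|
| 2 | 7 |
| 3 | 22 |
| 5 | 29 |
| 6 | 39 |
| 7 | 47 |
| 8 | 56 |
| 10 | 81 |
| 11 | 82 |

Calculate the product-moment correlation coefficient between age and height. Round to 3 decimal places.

n = 8, Σx = 52, Σy = 363, Σxy = 2948, Σx² = 408, Σy² = 21525
Sxx = Σx² − (Σx)²/n = 408 − 338 = 70
Sxy = Σxy − (Σx)(Σy)/n = 2948 − 2359.5 = 588.5
Syy = Σy² − (Σy)²/n = 21525 − 16471.125 = 5053.875
r = Sxy/√(Sxx·Syy) = 588.5/√(353771.25) = 588.5/594.786726 = 0.989430

0.989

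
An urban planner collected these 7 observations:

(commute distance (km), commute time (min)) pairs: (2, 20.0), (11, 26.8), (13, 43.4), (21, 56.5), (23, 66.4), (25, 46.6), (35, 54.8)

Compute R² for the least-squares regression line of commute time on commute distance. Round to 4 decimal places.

n = 7, Σx = 130, Σy = 314.5, Σxy = 6695.7, Σx² = 3114, Σy² = 15777.61
Sxx = Σx² − (Σx)²/n = 3114 − 2414.285714 = 699.714286
Sxy = Σxy − (Σx)(Σy)/n = 6695.7 − 5840.714286 = 854.985714
Syy = Σy² − (Σy)²/n = 15777.61 − 14130.035714 = 1647.574286
R² = Sxy²/(Sxx·Syy) = (854.985714)²/(699.714286·1647.574286) = 0.634092

0.6341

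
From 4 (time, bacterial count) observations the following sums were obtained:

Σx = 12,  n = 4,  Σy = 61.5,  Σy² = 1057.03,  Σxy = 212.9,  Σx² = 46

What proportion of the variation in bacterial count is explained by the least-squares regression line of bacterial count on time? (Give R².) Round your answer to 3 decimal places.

Sxx = Σx² − (Σx)²/n = 46 − 36 = 10
Sxy = Σxy − (Σx)(Σy)/n = 212.9 − 184.5 = 28.4
Syy = Σy² − (Σy)²/n = 1057.03 − 945.5625 = 111.4675
R² = Sxy²/(Sxx·Syy) = (28.4)²/(10·111.4675) = 0.723583

0.724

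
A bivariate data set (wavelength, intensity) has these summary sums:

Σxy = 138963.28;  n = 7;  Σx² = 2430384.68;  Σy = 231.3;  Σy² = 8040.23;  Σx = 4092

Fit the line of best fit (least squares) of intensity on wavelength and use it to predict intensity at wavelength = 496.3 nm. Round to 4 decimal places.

Sxx = Σx² − (Σx)²/n = 2430384.68 − 2392066.285714 = 38318.394286
Sxy = Σxy − (Σx)(Σy)/n = 138963.28 − 135211.371429 = 3751.908571
b = Sxy/Sxx = 3751.908571/38318.394286 = 0.097914
a = ȳ − b·x̄ = 33.042857 − 0.097914·584.571429 = -24.194890
ŷ(496.3) = a + b·496.3 = -24.194890 + 0.097914·496.3 = 24.399845

24.3998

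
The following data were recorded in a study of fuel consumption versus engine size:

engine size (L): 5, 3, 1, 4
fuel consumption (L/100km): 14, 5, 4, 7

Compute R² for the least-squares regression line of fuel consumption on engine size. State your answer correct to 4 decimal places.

0.7124

n = 4, Σx = 13, Σy = 30, Σxy = 117, Σx² = 51, Σy² = 286
Sxx = Σx² − (Σx)²/n = 51 − 42.25 = 8.75
Sxy = Σxy − (Σx)(Σy)/n = 117 − 97.5 = 19.5
Syy = Σy² − (Σy)²/n = 286 − 225 = 61
R² = Sxy²/(Sxx·Syy) = (19.5)²/(8.75·61) = 0.712412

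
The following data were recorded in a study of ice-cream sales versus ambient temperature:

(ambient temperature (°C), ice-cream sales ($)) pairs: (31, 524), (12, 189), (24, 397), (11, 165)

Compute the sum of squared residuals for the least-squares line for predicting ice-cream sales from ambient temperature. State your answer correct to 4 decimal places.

n = 4, Σx = 78, Σy = 1275, Σxy = 29855, Σx² = 1802, Σy² = 495131
Sxx = Σx² − (Σx)²/n = 1802 − 1521 = 281
Sxy = Σxy − (Σx)(Σy)/n = 29855 − 24862.5 = 4992.5
Syy = Σy² − (Σy)²/n = 495131 − 406406.25 = 88724.75
b = Sxy/Sxx = 4992.5/281 = 17.766904
SSE = Syy − b·Sxy = 88724.75 − 17.766904·4992.5 = 23.482206

23.4822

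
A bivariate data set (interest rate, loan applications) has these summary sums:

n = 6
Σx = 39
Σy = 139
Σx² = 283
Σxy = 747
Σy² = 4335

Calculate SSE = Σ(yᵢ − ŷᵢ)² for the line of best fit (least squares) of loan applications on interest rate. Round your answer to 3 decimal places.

284.588

Sxx = Σx² − (Σx)²/n = 283 − 253.5 = 29.5
Sxy = Σxy − (Σx)(Σy)/n = 747 − 903.5 = -156.5
Syy = Σy² − (Σy)²/n = 4335 − 3220.166667 = 1114.833333
b = Sxy/Sxx = -156.5/29.5 = -5.305085
SSE = Syy − b·Sxy = 1114.833333 − (-5.305085)·(-156.5) = 284.587571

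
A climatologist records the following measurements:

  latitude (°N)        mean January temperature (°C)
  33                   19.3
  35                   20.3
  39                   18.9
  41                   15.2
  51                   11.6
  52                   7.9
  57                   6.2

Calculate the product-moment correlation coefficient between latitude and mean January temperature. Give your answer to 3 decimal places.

n = 7, Σx = 308, Σy = 99.4, Σxy = 4063.5, Σx² = 14070, Σy² = 1608.24
Sxx = Σx² − (Σx)²/n = 14070 − 13552 = 518
Sxy = Σxy − (Σx)(Σy)/n = 4063.5 − 4373.6 = -310.1
Syy = Σy² − (Σy)²/n = 1608.24 − 1411.48 = 196.76
r = Sxy/√(Sxx·Syy) = -310.1/√(101921.68) = -310.1/319.251750 = -0.971334

-0.971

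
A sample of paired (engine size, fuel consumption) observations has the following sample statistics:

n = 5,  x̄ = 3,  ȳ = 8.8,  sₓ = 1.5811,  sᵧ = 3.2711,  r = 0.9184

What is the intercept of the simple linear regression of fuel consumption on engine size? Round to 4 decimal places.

3.0998

b = r · sᵧ/sₓ = 0.9184 · 3.2711/1.5811 = 1.900056
a = ȳ − b·x̄ = 8.8 − 1.900056·3 = 3.099833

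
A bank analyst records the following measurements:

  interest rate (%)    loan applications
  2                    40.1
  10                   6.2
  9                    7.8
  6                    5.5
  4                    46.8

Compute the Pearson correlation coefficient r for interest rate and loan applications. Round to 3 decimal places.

n = 5, Σx = 31, Σy = 106.4, Σxy = 432.6, Σx² = 237, Σy² = 3927.78
Sxx = Σx² − (Σx)²/n = 237 − 192.2 = 44.8
Sxy = Σxy − (Σx)(Σy)/n = 432.6 − 659.68 = -227.08
Syy = Σy² − (Σy)²/n = 3927.78 − 2264.192 = 1663.588
r = Sxy/√(Sxx·Syy) = -227.08/√(74528.7424) = -227.08/272.999528 = -0.831796

-0.832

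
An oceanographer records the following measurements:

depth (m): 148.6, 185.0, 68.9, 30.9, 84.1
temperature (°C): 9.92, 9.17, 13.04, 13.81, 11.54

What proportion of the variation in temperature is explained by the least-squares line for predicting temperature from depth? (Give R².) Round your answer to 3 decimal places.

n = 5, Σx = 517.5, Σy = 57.48, Σxy = 5466.261, Σx² = 69081.79, Σy² = 676.4246
Sxx = Σx² − (Σx)²/n = 69081.79 − 53561.25 = 15520.54
Sxy = Σxy − (Σx)(Σy)/n = 5466.261 − 5949.18 = -482.919
Syy = Σy² − (Σy)²/n = 676.4246 − 660.79008 = 15.63452
R² = Sxy²/(Sxx·Syy) = (-482.919)²/(15520.54·15.63452) = 0.961075

0.961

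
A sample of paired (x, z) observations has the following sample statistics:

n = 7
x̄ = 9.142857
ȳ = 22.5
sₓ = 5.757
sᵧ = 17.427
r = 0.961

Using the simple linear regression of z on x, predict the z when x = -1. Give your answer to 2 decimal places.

b = r · sᵧ/sₓ = 0.961 · 17.427/5.757 = 2.909041
a = ȳ − b·x̄ = 22.5 − 2.909041·9.142857 = -4.096943
ŷ(-1) = a + b·-1 = -4.096943 + 2.909041·(-1) = -7.005983

-7.01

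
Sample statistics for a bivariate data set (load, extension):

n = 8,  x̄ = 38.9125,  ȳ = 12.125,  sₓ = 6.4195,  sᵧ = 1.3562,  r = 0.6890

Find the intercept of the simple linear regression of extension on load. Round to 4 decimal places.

6.4609

b = r · sᵧ/sₓ = 0.689 · 1.3562/6.4195 = 0.145560
a = ȳ − b·x̄ = 12.125 − 0.145560·38.9125 = 6.460900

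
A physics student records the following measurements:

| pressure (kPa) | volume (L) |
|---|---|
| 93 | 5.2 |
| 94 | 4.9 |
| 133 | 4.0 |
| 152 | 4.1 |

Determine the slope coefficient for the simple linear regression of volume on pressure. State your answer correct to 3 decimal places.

n = 4, Σx = 472, Σy = 18.2, Σxy = 2099.4, Σx² = 58278
Sxx = Σx² − (Σx)²/n = 58278 − 55696 = 2582
Sxy = Σxy − (Σx)(Σy)/n = 2099.4 − 2147.6 = -48.2
b = Sxy/Sxx = -48.2/2582 = -0.018668

-0.019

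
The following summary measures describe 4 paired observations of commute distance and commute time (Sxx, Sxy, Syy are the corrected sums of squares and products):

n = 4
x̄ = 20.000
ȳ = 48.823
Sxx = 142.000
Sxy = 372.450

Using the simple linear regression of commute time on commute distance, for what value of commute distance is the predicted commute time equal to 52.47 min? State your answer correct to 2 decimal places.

b = Sxy/Sxx = 372.45/142 = 2.622887
a = ȳ − b·x̄ = 48.823 − 2.622887·20 = -3.634746
Set a + b·x = 52.47: x = (52.47 − (-3.634746)) / 2.622887 = 21.390452

21.39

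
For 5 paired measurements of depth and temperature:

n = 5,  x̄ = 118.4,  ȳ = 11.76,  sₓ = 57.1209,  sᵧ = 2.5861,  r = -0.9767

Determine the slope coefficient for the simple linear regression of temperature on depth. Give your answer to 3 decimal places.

b = r · sᵧ/sₓ = -0.9767 · 2.5861/57.1209 = -0.044219

-0.044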